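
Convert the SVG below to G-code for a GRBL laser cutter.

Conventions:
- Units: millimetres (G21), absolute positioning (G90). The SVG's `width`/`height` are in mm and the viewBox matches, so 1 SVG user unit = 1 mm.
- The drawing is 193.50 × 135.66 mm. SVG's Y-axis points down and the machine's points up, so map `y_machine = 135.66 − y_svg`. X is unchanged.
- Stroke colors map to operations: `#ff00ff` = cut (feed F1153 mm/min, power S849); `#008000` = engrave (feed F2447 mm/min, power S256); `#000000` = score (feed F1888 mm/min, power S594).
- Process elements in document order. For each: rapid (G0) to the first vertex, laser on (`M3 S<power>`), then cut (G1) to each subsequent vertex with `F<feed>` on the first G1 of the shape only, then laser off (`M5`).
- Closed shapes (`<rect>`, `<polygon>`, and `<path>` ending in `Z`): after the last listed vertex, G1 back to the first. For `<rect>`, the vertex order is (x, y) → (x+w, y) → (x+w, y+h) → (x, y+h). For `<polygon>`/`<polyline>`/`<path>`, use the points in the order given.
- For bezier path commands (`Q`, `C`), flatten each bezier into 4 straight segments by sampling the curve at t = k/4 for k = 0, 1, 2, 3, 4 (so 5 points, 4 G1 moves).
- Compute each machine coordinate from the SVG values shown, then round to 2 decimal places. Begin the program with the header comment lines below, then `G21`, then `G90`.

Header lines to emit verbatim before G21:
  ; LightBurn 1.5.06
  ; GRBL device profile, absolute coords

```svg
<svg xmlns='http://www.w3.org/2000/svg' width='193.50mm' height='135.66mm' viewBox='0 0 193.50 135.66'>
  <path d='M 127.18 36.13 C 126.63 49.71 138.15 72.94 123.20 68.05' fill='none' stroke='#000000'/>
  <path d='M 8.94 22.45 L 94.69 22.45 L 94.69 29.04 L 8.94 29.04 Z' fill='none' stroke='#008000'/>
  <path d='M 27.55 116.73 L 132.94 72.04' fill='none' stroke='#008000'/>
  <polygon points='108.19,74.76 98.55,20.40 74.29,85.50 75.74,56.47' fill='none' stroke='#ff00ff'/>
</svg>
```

viewBox `0 0 193.50 135.66` with mm width/height → 1 unit = 1 mm. Flip: y_m = 135.66 − y_svg.

**Shape 1** — `<path>` cubic bezier, stroke `#000000` → score (S594, F1888). Control points (SVG): P0=(127.18,36.13), P1=(126.63,49.71), P2=(138.15,72.94), P3=(123.20,68.05); sampled at t=k/4. Machine vertices: (127.18,99.53) → (128.43,88.13) → (130.59,76.64) → (130.05,68.62) → (123.20,67.61). Open path.

**Shape 2** — `<path>` rectangle, stroke `#008000` → engrave (S256, F2447). Machine vertices: (8.94,113.21) → (94.69,113.21) → (94.69,106.62) → (8.94,106.62) → (8.94,113.21). Closed: final G1 returns to the first vertex.

**Shape 3** — `<path>` line segment, stroke `#008000` → engrave (S256, F2447). Machine vertices: (27.55,18.93) → (132.94,63.62). Open path.

**Shape 4** — `<polygon>` closed polygon, stroke `#ff00ff` → cut (S849, F1153). Machine vertices: (108.19,60.90) → (98.55,115.26) → (74.29,50.16) → (75.74,79.19) → (108.19,60.90). Closed: final G1 returns to the first vertex.

; LightBurn 1.5.06
; GRBL device profile, absolute coords
G21
G90
G0 X127.18 Y99.53
M3 S594
G1 X128.43 Y88.13 F1888
G1 X130.59 Y76.64
G1 X130.05 Y68.62
G1 X123.20 Y67.61
M5
G0 X8.94 Y113.21
M3 S256
G1 X94.69 Y113.21 F2447
G1 X94.69 Y106.62
G1 X8.94 Y106.62
G1 X8.94 Y113.21
M5
G0 X27.55 Y18.93
M3 S256
G1 X132.94 Y63.62 F2447
M5
G0 X108.19 Y60.90
M3 S849
G1 X98.55 Y115.26 F1153
G1 X74.29 Y50.16
G1 X75.74 Y79.19
G1 X108.19 Y60.90
M5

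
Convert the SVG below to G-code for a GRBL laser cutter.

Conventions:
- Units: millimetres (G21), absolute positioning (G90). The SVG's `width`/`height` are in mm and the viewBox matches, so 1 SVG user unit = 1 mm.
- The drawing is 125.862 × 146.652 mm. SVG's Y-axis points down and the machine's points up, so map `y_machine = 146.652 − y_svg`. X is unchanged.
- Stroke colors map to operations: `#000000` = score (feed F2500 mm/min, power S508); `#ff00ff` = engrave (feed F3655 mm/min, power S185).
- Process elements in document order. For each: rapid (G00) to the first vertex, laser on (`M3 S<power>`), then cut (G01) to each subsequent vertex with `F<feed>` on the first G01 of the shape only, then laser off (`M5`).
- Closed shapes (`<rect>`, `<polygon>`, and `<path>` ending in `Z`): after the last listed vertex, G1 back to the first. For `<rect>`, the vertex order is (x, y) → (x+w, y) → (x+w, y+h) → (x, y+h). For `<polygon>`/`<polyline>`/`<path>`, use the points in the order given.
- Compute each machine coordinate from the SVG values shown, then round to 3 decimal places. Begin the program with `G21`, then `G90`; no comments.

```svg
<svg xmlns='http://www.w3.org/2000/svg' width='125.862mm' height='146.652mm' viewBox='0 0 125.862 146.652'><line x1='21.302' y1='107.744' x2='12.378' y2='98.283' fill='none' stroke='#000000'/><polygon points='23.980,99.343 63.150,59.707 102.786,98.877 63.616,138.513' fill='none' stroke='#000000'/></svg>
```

G21
G90
G00 X21.302 Y38.908
M3 S508
G01 X12.378 Y48.369 F2500
M5
G00 X23.980 Y47.309
M3 S508
G01 X63.150 Y86.945 F2500
G01 X102.786 Y47.775
G01 X63.616 Y8.139
G01 X23.980 Y47.309
M5

Since the viewBox matches the mm dimensions, user units are millimetres directly. The only transform is the Y-flip y_m = 146.652 − y_svg.

Shape 1 is a line segment drawn with `<line>`. Its stroke #000000 means score at S508, F2500. After flipping Y the toolpath is (21.302,38.908) → (12.378,48.369).

Shape 2 is a regular polygon drawn with `<polygon>`. Its stroke #000000 means score at S508, F2500. After flipping Y the toolpath is (23.980,47.309) → (63.150,86.945) → (102.786,47.775) → (63.616,8.139) → (23.980,47.309), returning to the start.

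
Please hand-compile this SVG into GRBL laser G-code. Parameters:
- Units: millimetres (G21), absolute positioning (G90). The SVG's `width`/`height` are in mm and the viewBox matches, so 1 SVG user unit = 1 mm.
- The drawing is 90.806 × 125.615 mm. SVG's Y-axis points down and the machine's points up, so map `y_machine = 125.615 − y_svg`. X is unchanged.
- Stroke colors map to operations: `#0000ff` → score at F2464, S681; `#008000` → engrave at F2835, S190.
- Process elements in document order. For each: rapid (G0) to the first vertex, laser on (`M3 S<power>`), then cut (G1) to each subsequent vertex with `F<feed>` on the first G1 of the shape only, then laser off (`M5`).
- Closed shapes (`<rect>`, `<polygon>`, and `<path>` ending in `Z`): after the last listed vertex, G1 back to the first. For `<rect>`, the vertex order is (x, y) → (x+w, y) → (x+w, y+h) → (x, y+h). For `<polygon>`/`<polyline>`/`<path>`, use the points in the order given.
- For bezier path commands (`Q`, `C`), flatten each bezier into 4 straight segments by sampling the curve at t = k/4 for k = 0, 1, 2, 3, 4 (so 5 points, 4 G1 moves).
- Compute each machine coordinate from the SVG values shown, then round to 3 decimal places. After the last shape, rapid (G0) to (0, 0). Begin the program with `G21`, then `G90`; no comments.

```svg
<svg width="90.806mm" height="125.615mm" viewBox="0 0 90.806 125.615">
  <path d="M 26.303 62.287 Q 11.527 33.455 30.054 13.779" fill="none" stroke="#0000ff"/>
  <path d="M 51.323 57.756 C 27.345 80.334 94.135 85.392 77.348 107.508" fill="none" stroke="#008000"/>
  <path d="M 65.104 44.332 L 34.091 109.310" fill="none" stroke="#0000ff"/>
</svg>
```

G21
G90
G0 X26.303 Y63.328
M3 S681
G1 X20.996 Y77.172 F2464
G1 X19.853 Y89.871
G1 X22.872 Y101.426
G1 X30.054 Y111.836
M5
G0 X51.323 Y67.859
M3 S190
G1 X47.634 Y53.670 F2835
G1 X61.639 Y42.810
G1 X76.992 Y32.036
G1 X77.348 Y18.107
M5
G0 X65.104 Y81.283
M3 S681
G1 X34.091 Y16.305 F2464
M5
G0 X0.000 Y0.000

1 u = 1 mm; y_m = 125.615 − y.

[1] `<path>` quadratic bezier, #0000ff→score S681 F2464: (26.303,63.328) → (20.996,77.172) → (19.853,89.871) → (22.872,101.426) → (30.054,111.836)

[2] `<path>` cubic bezier, #008000→engrave S190 F2835: (51.323,67.859) → (47.634,53.670) → (61.639,42.810) → (76.992,32.036) → (77.348,18.107)

[3] `<path>` line segment, #0000ff→score S681 F2464: (65.104,81.283) → (34.091,16.305)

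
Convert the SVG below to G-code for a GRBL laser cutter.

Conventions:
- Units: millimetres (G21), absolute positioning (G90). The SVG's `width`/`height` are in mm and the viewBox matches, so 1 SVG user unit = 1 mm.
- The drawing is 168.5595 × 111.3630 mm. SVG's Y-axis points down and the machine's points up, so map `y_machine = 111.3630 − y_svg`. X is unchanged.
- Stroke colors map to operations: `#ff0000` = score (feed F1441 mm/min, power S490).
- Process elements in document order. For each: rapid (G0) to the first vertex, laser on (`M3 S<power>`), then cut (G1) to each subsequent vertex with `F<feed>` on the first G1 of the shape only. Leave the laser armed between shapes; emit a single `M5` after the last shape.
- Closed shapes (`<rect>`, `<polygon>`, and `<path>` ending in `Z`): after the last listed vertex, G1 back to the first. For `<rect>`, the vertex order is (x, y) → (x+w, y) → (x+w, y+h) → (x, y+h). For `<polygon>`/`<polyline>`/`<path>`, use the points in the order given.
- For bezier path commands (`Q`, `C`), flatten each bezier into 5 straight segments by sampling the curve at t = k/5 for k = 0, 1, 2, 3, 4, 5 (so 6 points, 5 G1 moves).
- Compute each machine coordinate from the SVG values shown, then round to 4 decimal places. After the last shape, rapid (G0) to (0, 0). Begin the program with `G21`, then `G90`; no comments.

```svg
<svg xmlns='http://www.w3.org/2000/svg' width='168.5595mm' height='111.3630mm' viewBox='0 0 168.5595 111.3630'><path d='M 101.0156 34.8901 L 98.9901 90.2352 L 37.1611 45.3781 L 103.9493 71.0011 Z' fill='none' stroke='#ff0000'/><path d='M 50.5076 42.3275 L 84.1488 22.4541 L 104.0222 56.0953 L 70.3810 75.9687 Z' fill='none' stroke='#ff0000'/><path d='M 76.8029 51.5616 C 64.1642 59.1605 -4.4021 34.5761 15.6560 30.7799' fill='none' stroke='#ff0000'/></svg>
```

G21
G90
G0 X101.0156 Y76.4729
M3 S490
G1 X98.9901 Y21.1278 F1441
G1 X37.1611 Y65.9849
G1 X103.9493 Y40.3619
G1 X101.0156 Y76.4729
G0 X50.5076 Y69.0355
M3 S490
G1 X84.1488 Y88.9089 F1441
G1 X104.0222 Y55.2677
G1 X70.3810 Y35.3943
G1 X50.5076 Y69.0355
G0 X76.8029 Y59.8014
M3 S490
G1 X63.6648 Y58.6803 F1441
G1 X44.0425 Y62.7405
G1 X24.8747 Y69.4395
G1 X13.0997 Y76.2346
G1 X15.6560 Y80.5831
M5
G0 X0.0000 Y0.0000

1 u = 1 mm; y_m = 111.3630 − y.

[1] `<path>` closed polygon, #ff0000→score S490 F1441: (101.0156,76.4729) → (98.9901,21.1278) → (37.1611,65.9849) → (103.9493,40.3619) → (101.0156,76.4729) (closed)

[2] `<path>` regular polygon, #ff0000→score S490 F1441: (50.5076,69.0355) → (84.1488,88.9089) → (104.0222,55.2677) → (70.3810,35.3943) → (50.5076,69.0355) (closed)

[3] `<path>` cubic bezier, #ff0000→score S490 F1441: (76.8029,59.8014) → (63.6648,58.6803) → (44.0425,62.7405) → (24.8747,69.4395) → (13.0997,76.2346) → (15.6560,80.5831)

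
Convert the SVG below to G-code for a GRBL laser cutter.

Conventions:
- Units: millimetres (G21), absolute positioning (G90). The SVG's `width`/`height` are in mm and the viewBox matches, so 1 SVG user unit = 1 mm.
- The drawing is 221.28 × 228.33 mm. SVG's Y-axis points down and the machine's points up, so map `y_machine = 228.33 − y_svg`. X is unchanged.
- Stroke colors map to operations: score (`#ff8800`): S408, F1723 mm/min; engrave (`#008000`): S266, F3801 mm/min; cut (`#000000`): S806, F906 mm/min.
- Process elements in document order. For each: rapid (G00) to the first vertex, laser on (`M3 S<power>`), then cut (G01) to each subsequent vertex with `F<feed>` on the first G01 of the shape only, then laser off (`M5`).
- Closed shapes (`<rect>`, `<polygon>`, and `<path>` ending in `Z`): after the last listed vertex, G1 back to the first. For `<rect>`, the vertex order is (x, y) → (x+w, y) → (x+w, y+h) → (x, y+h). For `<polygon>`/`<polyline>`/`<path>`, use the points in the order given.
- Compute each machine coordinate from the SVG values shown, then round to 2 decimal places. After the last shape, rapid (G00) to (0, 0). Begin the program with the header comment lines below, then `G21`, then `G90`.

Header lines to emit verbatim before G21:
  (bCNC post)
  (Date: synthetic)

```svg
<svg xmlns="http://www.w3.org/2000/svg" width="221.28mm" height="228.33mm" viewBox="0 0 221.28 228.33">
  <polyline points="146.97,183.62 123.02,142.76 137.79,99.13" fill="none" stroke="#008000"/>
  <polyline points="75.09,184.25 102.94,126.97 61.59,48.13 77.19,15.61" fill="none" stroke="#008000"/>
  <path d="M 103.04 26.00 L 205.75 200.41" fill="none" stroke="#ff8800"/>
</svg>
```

(bCNC post)
(Date: synthetic)
G21
G90
G00 X146.97 Y44.71
M3 S266
G01 X123.02 Y85.57 F3801
G01 X137.79 Y129.20
M5
G00 X75.09 Y44.08
M3 S266
G01 X102.94 Y101.36 F3801
G01 X61.59 Y180.20
G01 X77.19 Y212.72
M5
G00 X103.04 Y202.33
M3 S408
G01 X205.75 Y27.92 F1723
M5
G00 X0.00 Y0.00

Since the viewBox matches the mm dimensions, user units are millimetres directly. The only transform is the Y-flip y_m = 228.33 − y_svg.

Shape 1 is a open polyline drawn with `<polyline>`. Its stroke #008000 means engrave at S266, F3801. After flipping Y the toolpath is (146.97,44.71) → (123.02,85.57) → (137.79,129.20).

Shape 2 is a open polyline drawn with `<polyline>`. Its stroke #008000 means engrave at S266, F3801. After flipping Y the toolpath is (75.09,44.08) → (102.94,101.36) → (61.59,180.20) → (77.19,212.72).

Shape 3 is a line segment drawn with `<path>`. Its stroke #ff8800 means score at S408, F1723. After flipping Y the toolpath is (103.04,202.33) → (205.75,27.92).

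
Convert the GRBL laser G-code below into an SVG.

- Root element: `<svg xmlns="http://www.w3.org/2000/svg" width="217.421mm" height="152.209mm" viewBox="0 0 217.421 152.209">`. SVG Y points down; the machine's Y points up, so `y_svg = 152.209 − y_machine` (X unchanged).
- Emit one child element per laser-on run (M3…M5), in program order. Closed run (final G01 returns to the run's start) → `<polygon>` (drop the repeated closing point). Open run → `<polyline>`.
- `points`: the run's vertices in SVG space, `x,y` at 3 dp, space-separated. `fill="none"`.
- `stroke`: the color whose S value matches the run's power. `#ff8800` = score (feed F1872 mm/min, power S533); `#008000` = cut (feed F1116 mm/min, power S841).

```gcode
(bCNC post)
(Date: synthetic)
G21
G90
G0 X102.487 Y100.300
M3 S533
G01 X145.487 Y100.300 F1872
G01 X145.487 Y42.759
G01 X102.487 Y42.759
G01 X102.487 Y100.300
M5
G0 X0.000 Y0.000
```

y_svg = 152.209 − y_m. Every run uses S533, so all elements get stroke `#ff8800` (score).

[1] closed run; points: 102.487,51.909 145.487,51.909 145.487,109.450 102.487,109.450

<svg xmlns="http://www.w3.org/2000/svg" width="217.421mm" height="152.209mm" viewBox="0 0 217.421 152.209">
  <polygon points="102.487,51.909 145.487,51.909 145.487,109.450 102.487,109.450" fill="none" stroke="#ff8800"/>
</svg>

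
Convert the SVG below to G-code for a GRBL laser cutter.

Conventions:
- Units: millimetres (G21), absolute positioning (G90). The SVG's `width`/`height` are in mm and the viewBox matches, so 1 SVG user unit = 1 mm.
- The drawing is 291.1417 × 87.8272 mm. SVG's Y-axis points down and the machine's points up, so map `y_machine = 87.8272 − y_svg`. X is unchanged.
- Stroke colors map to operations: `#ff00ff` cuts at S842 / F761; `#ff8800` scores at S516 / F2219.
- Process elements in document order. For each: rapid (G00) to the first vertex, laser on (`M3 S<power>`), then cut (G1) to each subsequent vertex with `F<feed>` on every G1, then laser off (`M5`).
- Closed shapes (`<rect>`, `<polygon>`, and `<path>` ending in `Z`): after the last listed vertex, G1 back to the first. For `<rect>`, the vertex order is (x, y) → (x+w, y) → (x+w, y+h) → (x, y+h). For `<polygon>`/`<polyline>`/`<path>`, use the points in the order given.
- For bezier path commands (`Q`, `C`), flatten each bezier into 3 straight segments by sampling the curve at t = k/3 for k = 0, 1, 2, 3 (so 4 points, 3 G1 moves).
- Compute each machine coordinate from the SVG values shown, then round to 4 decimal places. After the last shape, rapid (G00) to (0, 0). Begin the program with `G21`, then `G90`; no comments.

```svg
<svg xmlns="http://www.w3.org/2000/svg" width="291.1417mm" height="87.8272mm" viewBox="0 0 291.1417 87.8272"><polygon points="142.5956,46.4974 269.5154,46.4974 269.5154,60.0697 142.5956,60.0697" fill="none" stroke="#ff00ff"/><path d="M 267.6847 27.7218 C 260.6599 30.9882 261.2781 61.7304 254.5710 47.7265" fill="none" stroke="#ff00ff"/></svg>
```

1 u = 1 mm; y_m = 87.8272 − y.

[1] `<polygon>` rectangle, #ff00ff→cut S842 F761: (142.5956,41.3298) → (269.5154,41.3298) → (269.5154,27.7575) → (142.5956,27.7575) → (142.5956,41.3298) (closed)

[2] `<path>` cubic bezier, #ff00ff→cut S842 F761: (267.6847,60.1054) → (262.6532,50.3553) → (259.3907,38.3373) → (254.5710,40.1007)

G21
G90
G00 X142.5956 Y41.3298
M3 S842
G1 X269.5154 Y41.3298 F761
G1 X269.5154 Y27.7575 F761
G1 X142.5956 Y27.7575 F761
G1 X142.5956 Y41.3298 F761
M5
G00 X267.6847 Y60.1054
M3 S842
G1 X262.6532 Y50.3553 F761
G1 X259.3907 Y38.3373 F761
G1 X254.5710 Y40.1007 F761
M5
G00 X0.0000 Y0.0000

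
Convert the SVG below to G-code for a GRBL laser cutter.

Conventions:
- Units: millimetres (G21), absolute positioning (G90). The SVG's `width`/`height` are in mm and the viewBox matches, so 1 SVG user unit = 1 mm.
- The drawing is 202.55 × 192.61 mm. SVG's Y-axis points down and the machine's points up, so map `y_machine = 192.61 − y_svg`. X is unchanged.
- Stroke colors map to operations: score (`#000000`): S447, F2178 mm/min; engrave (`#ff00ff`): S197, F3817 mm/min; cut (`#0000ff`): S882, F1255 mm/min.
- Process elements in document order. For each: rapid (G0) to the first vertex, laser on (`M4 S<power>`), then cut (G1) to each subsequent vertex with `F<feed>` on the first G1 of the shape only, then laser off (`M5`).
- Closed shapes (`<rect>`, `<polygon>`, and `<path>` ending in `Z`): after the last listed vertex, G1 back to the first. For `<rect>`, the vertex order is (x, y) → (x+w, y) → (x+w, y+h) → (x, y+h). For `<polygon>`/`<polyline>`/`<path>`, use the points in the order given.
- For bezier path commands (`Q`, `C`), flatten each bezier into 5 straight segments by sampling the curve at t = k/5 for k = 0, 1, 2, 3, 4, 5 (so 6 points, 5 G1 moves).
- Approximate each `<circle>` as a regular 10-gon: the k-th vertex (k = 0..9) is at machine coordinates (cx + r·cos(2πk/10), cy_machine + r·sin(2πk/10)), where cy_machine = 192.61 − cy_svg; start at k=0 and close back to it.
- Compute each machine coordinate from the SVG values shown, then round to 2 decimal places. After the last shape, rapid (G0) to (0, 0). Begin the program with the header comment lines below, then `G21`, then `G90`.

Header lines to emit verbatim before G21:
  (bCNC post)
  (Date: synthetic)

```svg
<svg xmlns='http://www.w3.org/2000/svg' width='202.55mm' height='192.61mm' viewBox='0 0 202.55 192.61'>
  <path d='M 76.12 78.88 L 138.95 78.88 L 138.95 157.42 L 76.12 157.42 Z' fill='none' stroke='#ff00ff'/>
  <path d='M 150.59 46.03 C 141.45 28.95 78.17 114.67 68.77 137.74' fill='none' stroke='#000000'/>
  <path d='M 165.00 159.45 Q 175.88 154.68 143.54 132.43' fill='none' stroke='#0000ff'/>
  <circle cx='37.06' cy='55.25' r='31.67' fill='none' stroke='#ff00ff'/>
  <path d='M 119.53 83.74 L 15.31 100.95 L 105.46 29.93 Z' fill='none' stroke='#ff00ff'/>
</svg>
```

(bCNC post)
(Date: synthetic)
G21
G90
G0 X76.12 Y113.73
M4 S197
G1 X138.95 Y113.73 F3817
G1 X138.95 Y35.19
G1 X76.12 Y35.19
G1 X76.12 Y113.73
M5
G0 X150.59 Y146.58
M4 S447
G1 X139.47 Y145.82 F2178
G1 X120.55 Y128.32
G1 X99.00 Y102.04
G1 X80.01 Y74.91
G1 X68.77 Y54.87
M5
G0 X165.00 Y33.16
M4 S882
G1 X167.62 Y35.77 F1255
G1 X166.79 Y39.77
G1 X162.50 Y45.18
G1 X154.75 Y51.98
G1 X143.54 Y60.18
M5
G0 X68.73 Y137.36
M4 S197
G1 X62.68 Y155.98 F3817
G1 X46.85 Y167.48
G1 X27.27 Y167.48
G1 X11.44 Y155.98
G1 X5.39 Y137.36
G1 X11.44 Y118.74
G1 X27.27 Y107.24
G1 X46.85 Y107.24
G1 X62.68 Y118.74
G1 X68.73 Y137.36
M5
G0 X119.53 Y108.87
M4 S197
G1 X15.31 Y91.66 F3817
G1 X105.46 Y162.68
G1 X119.53 Y108.87
M5
G0 X0.00 Y0.00

1 u = 1 mm; y_m = 192.61 − y.

[1] `<path>` rectangle, #ff00ff→engrave S197 F3817: (76.12,113.73) → (138.95,113.73) → (138.95,35.19) → (76.12,35.19) → (76.12,113.73) (closed)

[2] `<path>` cubic bezier, #000000→score S447 F2178: (150.59,146.58) → (139.47,145.82) → (120.55,128.32) → (99.00,102.04) → (80.01,74.91) → (68.77,54.87)

[3] `<path>` quadratic bezier, #0000ff→cut S882 F1255: (165.00,33.16) → (167.62,35.77) → (166.79,39.77) → (162.50,45.18) → (154.75,51.98) → (143.54,60.18)

[4] `<circle>` circle, #ff00ff→engrave S197 F3817: (68.73,137.36) → (62.68,155.98) → (46.85,167.48) → (27.27,167.48) → (11.44,155.98) → (5.39,137.36) → (11.44,118.74) → (27.27,107.24) → (46.85,107.24) → (62.68,118.74) → (68.73,137.36) (closed)

[5] `<path>` closed polygon, #ff00ff→engrave S197 F3817: (119.53,108.87) → (15.31,91.66) → (105.46,162.68) → (119.53,108.87) (closed)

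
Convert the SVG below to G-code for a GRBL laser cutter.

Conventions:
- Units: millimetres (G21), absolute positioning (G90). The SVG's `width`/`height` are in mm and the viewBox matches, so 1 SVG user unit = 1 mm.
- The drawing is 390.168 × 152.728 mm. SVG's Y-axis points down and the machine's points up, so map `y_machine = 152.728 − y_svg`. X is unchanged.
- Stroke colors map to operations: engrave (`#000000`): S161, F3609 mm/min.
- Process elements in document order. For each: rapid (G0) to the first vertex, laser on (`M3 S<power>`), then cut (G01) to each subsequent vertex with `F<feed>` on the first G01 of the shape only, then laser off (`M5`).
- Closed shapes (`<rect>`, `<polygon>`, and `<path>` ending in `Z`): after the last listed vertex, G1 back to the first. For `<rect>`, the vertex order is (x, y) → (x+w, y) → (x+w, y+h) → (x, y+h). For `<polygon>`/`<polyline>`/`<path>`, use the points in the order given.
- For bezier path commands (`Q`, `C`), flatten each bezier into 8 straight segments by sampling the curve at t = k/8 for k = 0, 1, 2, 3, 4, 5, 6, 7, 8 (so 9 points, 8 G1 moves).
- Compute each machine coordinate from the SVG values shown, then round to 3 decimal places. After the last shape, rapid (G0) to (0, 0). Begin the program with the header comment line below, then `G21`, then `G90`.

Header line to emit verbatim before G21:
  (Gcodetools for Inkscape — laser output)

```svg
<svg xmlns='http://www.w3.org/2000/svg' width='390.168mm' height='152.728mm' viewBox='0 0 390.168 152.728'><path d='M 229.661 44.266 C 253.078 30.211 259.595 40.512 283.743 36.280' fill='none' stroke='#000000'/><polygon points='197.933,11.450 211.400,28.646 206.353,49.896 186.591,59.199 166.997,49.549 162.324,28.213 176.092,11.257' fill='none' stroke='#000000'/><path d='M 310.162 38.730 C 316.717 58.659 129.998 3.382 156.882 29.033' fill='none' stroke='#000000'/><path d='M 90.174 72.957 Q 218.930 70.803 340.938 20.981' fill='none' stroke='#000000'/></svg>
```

(Gcodetools for Inkscape — laser output)
G21
G90
G0 X229.661 Y108.462
M3 S161
G01 X237.718 Y112.667 F3609
G01 X244.595 Y115.044
G01 X250.696 Y116.049
G01 X256.428 Y116.139
G01 X262.194 Y115.767
G01 X268.398 Y115.391
G01 X275.447 Y115.466
G01 X283.743 Y116.448
M5
G0 X197.933 Y141.278
M3 S161
G01 X211.400 Y124.082 F3609
G01 X206.353 Y102.832
G01 X186.591 Y93.529
G01 X166.997 Y103.179
G01 X162.324 Y124.515
G01 X176.092 Y141.471
G01 X197.933 Y141.278
M5
G0 X310.162 Y113.998
M3 S161
G01 X304.355 Y109.745 F3609
G01 X285.197 Y110.713
G01 X257.455 Y115.072
G01 X225.899 Y120.992
G01 X195.295 Y126.645
G01 X170.412 Y130.199
G01 X156.018 Y129.826
G01 X156.882 Y123.695
M5
G0 X90.174 Y79.771
M3 S161
G01 X122.258 Y81.054 F3609
G01 X154.130 Y83.827
G01 X185.792 Y88.090
G01 X217.243 Y93.842
G01 X248.483 Y101.084
G01 X279.512 Y109.815
G01 X310.331 Y120.036
G01 X340.938 Y131.747
M5
G0 X0.000 Y0.000

viewBox `0 0 390.168 152.728` with mm width/height → 1 unit = 1 mm. Flip: y_m = 152.728 − y_svg.

**Shape 1** — `<path>` cubic bezier, stroke `#000000` → engrave (S161, F3609). Control points (SVG): P0=(229.661,44.266), P1=(253.078,30.211), P2=(259.595,40.512), P3=(283.743,36.280); sampled at t=k/8. Machine vertices: (229.661,108.462) → (237.718,112.667) → (244.595,115.044) → (250.696,116.049) → (256.428,116.139) → (262.194,115.767) → (268.398,115.391) → (275.447,115.466) → (283.743,116.448). Open path.

**Shape 2** — `<polygon>` regular polygon, stroke `#000000` → engrave (S161, F3609). Machine vertices: (197.933,141.278) → (211.400,124.082) → (206.353,102.832) → (186.591,93.529) → (166.997,103.179) → (162.324,124.515) → (176.092,141.471) → (197.933,141.278). Closed: final G1 returns to the first vertex.

**Shape 3** — `<path>` cubic bezier, stroke `#000000` → engrave (S161, F3609). Control points (SVG): P0=(310.162,38.730), P1=(316.717,58.659), P2=(129.998,3.382), P3=(156.882,29.033); sampled at t=k/8. Machine vertices: (310.162,113.998) → (304.355,109.745) → (285.197,110.713) → (257.455,115.072) → (225.899,120.992) → (195.295,126.645) → (170.412,130.199) → (156.018,129.826) → (156.882,123.695). Open path.

**Shape 4** — `<path>` quadratic bezier, stroke `#000000` → engrave (S161, F3609). Control points (SVG): P0=(90.174,72.957), P1=(218.930,70.803), P2=(340.938,20.981); sampled at t=k/8. Machine vertices: (90.174,79.771) → (122.258,81.054) → (154.130,83.827) → (185.792,88.090) → (217.243,93.842) → (248.483,101.084) → (279.512,109.815) → (310.331,120.036) → (340.938,131.747). Open path.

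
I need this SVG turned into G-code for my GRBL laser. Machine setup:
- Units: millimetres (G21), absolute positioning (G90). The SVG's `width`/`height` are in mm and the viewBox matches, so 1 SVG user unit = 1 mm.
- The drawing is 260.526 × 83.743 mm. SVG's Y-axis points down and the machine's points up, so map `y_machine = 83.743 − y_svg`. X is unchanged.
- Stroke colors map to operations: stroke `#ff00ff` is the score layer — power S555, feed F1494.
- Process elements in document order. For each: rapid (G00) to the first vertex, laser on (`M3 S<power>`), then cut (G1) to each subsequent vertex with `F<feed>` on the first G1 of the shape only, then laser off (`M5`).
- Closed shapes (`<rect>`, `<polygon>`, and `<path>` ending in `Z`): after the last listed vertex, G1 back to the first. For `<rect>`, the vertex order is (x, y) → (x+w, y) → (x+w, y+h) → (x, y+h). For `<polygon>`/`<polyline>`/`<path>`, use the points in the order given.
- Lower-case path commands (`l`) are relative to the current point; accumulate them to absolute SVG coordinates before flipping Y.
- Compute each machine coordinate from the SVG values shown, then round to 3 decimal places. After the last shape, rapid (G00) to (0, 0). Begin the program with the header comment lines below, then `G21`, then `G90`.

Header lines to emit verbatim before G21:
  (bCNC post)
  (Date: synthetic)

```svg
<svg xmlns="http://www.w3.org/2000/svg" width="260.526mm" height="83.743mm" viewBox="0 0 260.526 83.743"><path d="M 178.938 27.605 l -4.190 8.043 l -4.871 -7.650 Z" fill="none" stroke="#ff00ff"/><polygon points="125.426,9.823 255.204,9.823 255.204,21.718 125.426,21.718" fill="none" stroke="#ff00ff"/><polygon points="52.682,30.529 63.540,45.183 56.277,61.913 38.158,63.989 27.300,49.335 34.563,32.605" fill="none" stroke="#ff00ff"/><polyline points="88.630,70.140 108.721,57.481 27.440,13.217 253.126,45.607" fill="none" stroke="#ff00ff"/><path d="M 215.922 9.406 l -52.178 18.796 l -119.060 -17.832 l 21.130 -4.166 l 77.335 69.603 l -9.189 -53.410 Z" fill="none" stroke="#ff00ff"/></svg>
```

(bCNC post)
(Date: synthetic)
G21
G90
G00 X178.938 Y56.138
M3 S555
G1 X174.748 Y48.095 F1494
G1 X169.877 Y55.745
G1 X178.938 Y56.138
M5
G00 X125.426 Y73.920
M3 S555
G1 X255.204 Y73.920 F1494
G1 X255.204 Y62.025
G1 X125.426 Y62.025
G1 X125.426 Y73.920
M5
G00 X52.682 Y53.214
M3 S555
G1 X63.540 Y38.560 F1494
G1 X56.277 Y21.830
G1 X38.158 Y19.754
G1 X27.300 Y34.408
G1 X34.563 Y51.138
G1 X52.682 Y53.214
M5
G00 X88.630 Y13.603
M3 S555
G1 X108.721 Y26.262 F1494
G1 X27.440 Y70.526
G1 X253.126 Y38.136
M5
G00 X215.922 Y74.337
M3 S555
G1 X163.744 Y55.541 F1494
G1 X44.684 Y73.373
G1 X65.814 Y77.539
G1 X143.149 Y7.936
G1 X133.960 Y61.346
G1 X215.922 Y74.337
M5
G00 X0.000 Y0.000

viewBox `0 0 260.526 83.743` with mm width/height → 1 unit = 1 mm. Flip: y_m = 83.743 − y_svg.

**Shape 1** — `<path>` regular polygon, stroke `#ff00ff` → score (S555, F1494). Machine vertices: (178.938,56.138) → (174.748,48.095) → (169.877,55.745) → (178.938,56.138). Closed: final G1 returns to the first vertex.

**Shape 2** — `<polygon>` rectangle, stroke `#ff00ff` → score (S555, F1494). Machine vertices: (125.426,73.920) → (255.204,73.920) → (255.204,62.025) → (125.426,62.025) → (125.426,73.920). Closed: final G1 returns to the first vertex.

**Shape 3** — `<polygon>` regular polygon, stroke `#ff00ff` → score (S555, F1494). Machine vertices: (52.682,53.214) → (63.540,38.560) → (56.277,21.830) → (38.158,19.754) → (27.300,34.408) → (34.563,51.138) → (52.682,53.214). Closed: final G1 returns to the first vertex.

**Shape 4** — `<polyline>` open polyline, stroke `#ff00ff` → score (S555, F1494). Machine vertices: (88.630,13.603) → (108.721,26.262) → (27.440,70.526) → (253.126,38.136). Open path.

**Shape 5** — `<path>` closed polygon, stroke `#ff00ff` → score (S555, F1494). Machine vertices: (215.922,74.337) → (163.744,55.541) → (44.684,73.373) → (65.814,77.539) → (143.149,7.936) → (133.960,61.346) → (215.922,74.337). Closed: final G1 returns to the first vertex.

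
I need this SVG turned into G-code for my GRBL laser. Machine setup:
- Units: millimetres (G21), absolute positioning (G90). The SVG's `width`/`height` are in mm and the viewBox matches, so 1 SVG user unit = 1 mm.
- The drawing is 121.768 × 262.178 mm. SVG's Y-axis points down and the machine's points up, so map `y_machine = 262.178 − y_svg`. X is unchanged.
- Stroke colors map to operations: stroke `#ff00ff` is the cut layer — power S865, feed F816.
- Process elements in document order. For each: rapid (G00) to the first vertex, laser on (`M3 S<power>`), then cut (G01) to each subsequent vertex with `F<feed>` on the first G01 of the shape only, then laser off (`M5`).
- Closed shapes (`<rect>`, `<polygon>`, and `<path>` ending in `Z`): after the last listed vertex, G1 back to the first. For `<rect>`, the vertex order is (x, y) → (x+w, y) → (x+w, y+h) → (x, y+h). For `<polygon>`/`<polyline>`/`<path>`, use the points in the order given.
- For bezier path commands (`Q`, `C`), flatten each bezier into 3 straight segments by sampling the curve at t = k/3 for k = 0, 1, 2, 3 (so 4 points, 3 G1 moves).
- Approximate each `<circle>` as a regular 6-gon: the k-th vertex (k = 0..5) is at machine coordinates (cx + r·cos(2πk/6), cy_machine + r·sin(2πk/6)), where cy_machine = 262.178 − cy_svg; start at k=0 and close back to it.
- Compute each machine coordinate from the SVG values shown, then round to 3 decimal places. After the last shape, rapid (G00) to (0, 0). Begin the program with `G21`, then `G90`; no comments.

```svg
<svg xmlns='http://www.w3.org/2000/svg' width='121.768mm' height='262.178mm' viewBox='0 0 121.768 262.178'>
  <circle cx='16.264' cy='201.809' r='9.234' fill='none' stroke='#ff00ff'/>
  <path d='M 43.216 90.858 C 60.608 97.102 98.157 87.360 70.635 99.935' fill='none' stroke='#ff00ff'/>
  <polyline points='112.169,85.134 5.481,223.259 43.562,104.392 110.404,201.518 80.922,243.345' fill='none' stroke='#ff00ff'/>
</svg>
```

G21
G90
G00 X25.498 Y60.369
M3 S865
G01 X20.881 Y68.366 F816
G01 X11.647 Y68.366
G01 X7.030 Y60.369
G01 X11.647 Y52.372
G01 X20.881 Y52.372
G01 X25.498 Y60.369
M5
G00 X43.216 Y171.320
M3 S865
G01 X64.170 Y168.986 F816
G01 X79.623 Y168.798
G01 X70.635 Y162.243
M5
G00 X112.169 Y177.044
M3 S865
G01 X5.481 Y38.919 F816
G01 X43.562 Y157.786
G01 X110.404 Y60.660
G01 X80.922 Y18.833
M5
G00 X0.000 Y0.000

Since the viewBox matches the mm dimensions, user units are millimetres directly. The only transform is the Y-flip y_m = 262.178 − y_svg.

Shape 1 is a circle drawn with `<circle>`. Its stroke #ff00ff means cut at S865, F816. After flipping Y the toolpath is (25.498,60.369) → (20.881,68.366) → (11.647,68.366) → (7.030,60.369) → (11.647,52.372) → (20.881,52.372) → (25.498,60.369), returning to the start.

Shape 2 is a cubic bezier drawn with `<path>`. Its stroke #ff00ff means cut at S865, F816. After flipping Y the toolpath is (43.216,171.320) → (64.170,168.986) → (79.623,168.798) → (70.635,162.243).

Shape 3 is a open polyline drawn with `<polyline>`. Its stroke #ff00ff means cut at S865, F816. After flipping Y the toolpath is (112.169,177.044) → (5.481,38.919) → (43.562,157.786) → (110.404,60.660) → (80.922,18.833).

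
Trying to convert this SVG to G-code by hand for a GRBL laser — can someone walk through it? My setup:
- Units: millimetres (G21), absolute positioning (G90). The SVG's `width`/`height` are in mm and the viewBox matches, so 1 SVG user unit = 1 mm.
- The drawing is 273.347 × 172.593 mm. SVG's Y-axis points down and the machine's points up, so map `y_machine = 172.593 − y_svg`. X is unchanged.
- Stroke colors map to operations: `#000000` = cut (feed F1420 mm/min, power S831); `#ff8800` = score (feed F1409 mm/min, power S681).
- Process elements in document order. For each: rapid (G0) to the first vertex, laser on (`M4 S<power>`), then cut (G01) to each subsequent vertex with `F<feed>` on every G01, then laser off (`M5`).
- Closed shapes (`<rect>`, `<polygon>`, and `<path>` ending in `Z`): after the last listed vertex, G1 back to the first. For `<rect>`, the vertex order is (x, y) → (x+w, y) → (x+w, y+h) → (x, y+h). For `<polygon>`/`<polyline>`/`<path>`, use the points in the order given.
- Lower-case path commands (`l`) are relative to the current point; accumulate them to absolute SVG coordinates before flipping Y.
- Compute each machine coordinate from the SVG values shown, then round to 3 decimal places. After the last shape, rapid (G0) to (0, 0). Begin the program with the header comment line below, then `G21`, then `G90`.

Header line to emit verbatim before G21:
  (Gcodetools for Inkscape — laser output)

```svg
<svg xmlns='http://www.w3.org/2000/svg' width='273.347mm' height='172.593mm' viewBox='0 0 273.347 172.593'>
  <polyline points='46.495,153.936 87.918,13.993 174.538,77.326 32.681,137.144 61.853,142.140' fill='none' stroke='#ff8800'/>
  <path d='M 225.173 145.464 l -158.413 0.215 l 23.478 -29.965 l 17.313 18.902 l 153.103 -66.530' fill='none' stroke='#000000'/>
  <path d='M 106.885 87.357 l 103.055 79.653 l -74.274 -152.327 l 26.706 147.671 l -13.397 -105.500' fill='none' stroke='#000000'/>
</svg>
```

(Gcodetools for Inkscape — laser output)
G21
G90
G0 X46.495 Y18.657
M4 S681
G01 X87.918 Y158.600 F1409
G01 X174.538 Y95.267 F1409
G01 X32.681 Y35.449 F1409
G01 X61.853 Y30.453 F1409
M5
G0 X225.173 Y27.129
M4 S831
G01 X66.760 Y26.914 F1420
G01 X90.238 Y56.879 F1420
G01 X107.551 Y37.977 F1420
G01 X260.654 Y104.507 F1420
M5
G0 X106.885 Y85.236
M4 S831
G01 X209.940 Y5.583 F1420
G01 X135.666 Y157.910 F1420
G01 X162.372 Y10.239 F1420
G01 X148.975 Y115.739 F1420
M5
G0 X0.000 Y0.000

viewBox `0 0 273.347 172.593` with mm width/height → 1 unit = 1 mm. Flip: y_m = 172.593 − y_svg.

**Shape 1** — `<polyline>` open polyline, stroke `#ff8800` → score (S681, F1409). Machine vertices: (46.495,18.657) → (87.918,158.600) → (174.538,95.267) → (32.681,35.449) → (61.853,30.453). Open path.

**Shape 2** — `<path>` open polyline, stroke `#000000` → cut (S831, F1420). Machine vertices: (225.173,27.129) → (66.760,26.914) → (90.238,56.879) → (107.551,37.977) → (260.654,104.507). Open path.

**Shape 3** — `<path>` open polyline, stroke `#000000` → cut (S831, F1420). Machine vertices: (106.885,85.236) → (209.940,5.583) → (135.666,157.910) → (162.372,10.239) → (148.975,115.739). Open path.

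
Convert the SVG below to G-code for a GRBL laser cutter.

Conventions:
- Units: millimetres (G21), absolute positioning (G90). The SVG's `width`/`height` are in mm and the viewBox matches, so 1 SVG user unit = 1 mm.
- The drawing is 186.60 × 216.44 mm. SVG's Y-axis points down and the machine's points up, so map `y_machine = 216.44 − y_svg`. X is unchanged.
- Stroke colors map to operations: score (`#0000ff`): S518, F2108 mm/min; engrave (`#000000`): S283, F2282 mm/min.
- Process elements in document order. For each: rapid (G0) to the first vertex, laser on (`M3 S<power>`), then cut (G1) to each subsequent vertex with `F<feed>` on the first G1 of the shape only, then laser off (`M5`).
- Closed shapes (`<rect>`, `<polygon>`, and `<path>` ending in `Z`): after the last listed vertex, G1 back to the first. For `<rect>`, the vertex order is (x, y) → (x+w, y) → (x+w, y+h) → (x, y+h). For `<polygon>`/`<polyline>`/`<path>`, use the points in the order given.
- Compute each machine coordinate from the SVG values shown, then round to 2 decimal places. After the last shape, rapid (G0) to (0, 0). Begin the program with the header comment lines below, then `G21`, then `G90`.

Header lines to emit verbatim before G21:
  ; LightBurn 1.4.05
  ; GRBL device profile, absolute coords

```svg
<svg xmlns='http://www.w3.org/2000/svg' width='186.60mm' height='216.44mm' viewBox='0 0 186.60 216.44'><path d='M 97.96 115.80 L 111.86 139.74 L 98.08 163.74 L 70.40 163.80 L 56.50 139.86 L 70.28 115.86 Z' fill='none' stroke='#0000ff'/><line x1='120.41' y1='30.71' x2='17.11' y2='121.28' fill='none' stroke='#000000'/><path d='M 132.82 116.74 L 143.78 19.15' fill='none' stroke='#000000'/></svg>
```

; LightBurn 1.4.05
; GRBL device profile, absolute coords
G21
G90
G0 X97.96 Y100.64
M3 S518
G1 X111.86 Y76.70 F2108
G1 X98.08 Y52.70
G1 X70.40 Y52.64
G1 X56.50 Y76.58
G1 X70.28 Y100.58
G1 X97.96 Y100.64
M5
G0 X120.41 Y185.73
M3 S283
G1 X17.11 Y95.16 F2282
M5
G0 X132.82 Y99.70
M3 S283
G1 X143.78 Y197.29 F2282
M5
G0 X0.00 Y0.00

Since the viewBox matches the mm dimensions, user units are millimetres directly. The only transform is the Y-flip y_m = 216.44 − y_svg.

Shape 1 is a regular polygon drawn with `<path>`. Its stroke #0000ff means score at S518, F2108. After flipping Y the toolpath is (97.96,100.64) → (111.86,76.70) → (98.08,52.70) → (70.40,52.64) → (56.50,76.58) → (70.28,100.58) → (97.96,100.64), returning to the start.

Shape 2 is a line segment drawn with `<line>`. Its stroke #000000 means engrave at S283, F2282. After flipping Y the toolpath is (120.41,185.73) → (17.11,95.16).

Shape 3 is a line segment drawn with `<path>`. Its stroke #000000 means engrave at S283, F2282. After flipping Y the toolpath is (132.82,99.70) → (143.78,197.29).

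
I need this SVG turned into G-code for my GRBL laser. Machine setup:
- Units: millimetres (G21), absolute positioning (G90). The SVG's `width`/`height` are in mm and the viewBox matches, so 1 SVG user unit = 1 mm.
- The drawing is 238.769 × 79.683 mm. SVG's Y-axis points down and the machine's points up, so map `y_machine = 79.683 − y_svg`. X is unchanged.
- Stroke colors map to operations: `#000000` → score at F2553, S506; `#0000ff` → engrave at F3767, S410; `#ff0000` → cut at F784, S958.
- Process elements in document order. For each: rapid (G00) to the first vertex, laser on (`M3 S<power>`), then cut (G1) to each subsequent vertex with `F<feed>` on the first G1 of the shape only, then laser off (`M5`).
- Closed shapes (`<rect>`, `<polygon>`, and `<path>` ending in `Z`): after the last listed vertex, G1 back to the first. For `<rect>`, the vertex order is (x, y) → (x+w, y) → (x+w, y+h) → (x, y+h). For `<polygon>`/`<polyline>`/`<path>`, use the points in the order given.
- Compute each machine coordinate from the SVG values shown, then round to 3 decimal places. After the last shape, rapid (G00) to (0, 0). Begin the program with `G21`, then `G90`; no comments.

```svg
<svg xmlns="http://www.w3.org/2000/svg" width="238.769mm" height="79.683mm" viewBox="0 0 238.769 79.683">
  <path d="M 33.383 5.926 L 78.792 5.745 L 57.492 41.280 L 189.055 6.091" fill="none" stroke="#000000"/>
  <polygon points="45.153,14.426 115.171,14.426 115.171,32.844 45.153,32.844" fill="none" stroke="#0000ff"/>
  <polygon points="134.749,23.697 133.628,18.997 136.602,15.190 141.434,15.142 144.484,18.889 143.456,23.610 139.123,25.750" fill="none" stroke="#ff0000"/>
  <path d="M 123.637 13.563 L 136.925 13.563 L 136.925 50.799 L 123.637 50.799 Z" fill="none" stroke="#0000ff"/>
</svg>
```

viewBox `0 0 238.769 79.683` with mm width/height → 1 unit = 1 mm. Flip: y_m = 79.683 − y_svg.

**Shape 1** — `<path>` open polyline, stroke `#000000` → score (S506, F2553). Machine vertices: (33.383,73.757) → (78.792,73.938) → (57.492,38.403) → (189.055,73.592). Open path.

**Shape 2** — `<polygon>` rectangle, stroke `#0000ff` → engrave (S410, F3767). Machine vertices: (45.153,65.257) → (115.171,65.257) → (115.171,46.839) → (45.153,46.839) → (45.153,65.257). Closed: final G1 returns to the first vertex.

**Shape 3** — `<polygon>` regular polygon, stroke `#ff0000` → cut (S958, F784). Machine vertices: (134.749,55.986) → (133.628,60.686) → (136.602,64.493) → (141.434,64.541) → (144.484,60.794) → (143.456,56.073) → (139.123,53.933) → (134.749,55.986). Closed: final G1 returns to the first vertex.

**Shape 4** — `<path>` rectangle, stroke `#0000ff` → engrave (S410, F3767). Machine vertices: (123.637,66.120) → (136.925,66.120) → (136.925,28.884) → (123.637,28.884) → (123.637,66.120). Closed: final G1 returns to the first vertex.

G21
G90
G00 X33.383 Y73.757
M3 S506
G1 X78.792 Y73.938 F2553
G1 X57.492 Y38.403
G1 X189.055 Y73.592
M5
G00 X45.153 Y65.257
M3 S410
G1 X115.171 Y65.257 F3767
G1 X115.171 Y46.839
G1 X45.153 Y46.839
G1 X45.153 Y65.257
M5
G00 X134.749 Y55.986
M3 S958
G1 X133.628 Y60.686 F784
G1 X136.602 Y64.493
G1 X141.434 Y64.541
G1 X144.484 Y60.794
G1 X143.456 Y56.073
G1 X139.123 Y53.933
G1 X134.749 Y55.986
M5
G00 X123.637 Y66.120
M3 S410
G1 X136.925 Y66.120 F3767
G1 X136.925 Y28.884
G1 X123.637 Y28.884
G1 X123.637 Y66.120
M5
G00 X0.000 Y0.000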